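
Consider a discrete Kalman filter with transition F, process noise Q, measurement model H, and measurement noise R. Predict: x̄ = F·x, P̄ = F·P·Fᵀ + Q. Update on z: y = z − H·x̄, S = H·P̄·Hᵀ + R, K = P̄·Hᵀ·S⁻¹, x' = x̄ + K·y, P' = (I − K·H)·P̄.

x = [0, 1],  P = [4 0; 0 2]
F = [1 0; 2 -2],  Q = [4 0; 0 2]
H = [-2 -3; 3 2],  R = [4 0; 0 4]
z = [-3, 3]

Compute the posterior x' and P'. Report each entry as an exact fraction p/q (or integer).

x̄ = F·x = [0, -2]
P̄ = F·P·Fᵀ + Q = [8 8; 8 26]
y = z − H·x̄ = [-9, 7]
S = H·P̄·Hᵀ + R = [366 -308; -308 276]
K = P̄·Hᵀ·S⁻¹ = [160/769 290/769; -317/769 -142/769]
x' = x̄ + K·y = [590/769, 321/769]
P' = (I − K·H)·P̄ = [952/769 -848/769; -848/769 988/769]

x' = [590/769, 321/769]
P' = [952/769 -848/769; -848/769 988/769]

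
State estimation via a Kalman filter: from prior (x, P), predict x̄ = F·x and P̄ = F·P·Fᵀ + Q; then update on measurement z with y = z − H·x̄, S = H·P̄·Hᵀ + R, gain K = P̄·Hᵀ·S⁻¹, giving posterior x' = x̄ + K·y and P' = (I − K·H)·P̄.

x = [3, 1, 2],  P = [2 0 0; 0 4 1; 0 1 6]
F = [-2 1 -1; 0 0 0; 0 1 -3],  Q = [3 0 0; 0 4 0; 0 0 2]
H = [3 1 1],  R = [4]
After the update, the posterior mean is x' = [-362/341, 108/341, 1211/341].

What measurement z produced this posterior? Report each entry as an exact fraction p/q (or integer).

x̄ = F·x = [-7, 0, -5]
P̄ = F·P·Fᵀ + Q = [19 0 18; 0 4 0; 18 0 54]
S = H·P̄·Hᵀ + R = [341]
K = P̄·Hᵀ·S⁻¹ = [75/341; 4/341; 108/341]
x' − x̄ = [2025/341, 108/341, 2916/341] = K·y
y = (KᵀK)⁻¹·Kᵀ·(x' − x̄) = [27]
z = y + H·x̄ = [27] + [-26] = [1]

z = [1]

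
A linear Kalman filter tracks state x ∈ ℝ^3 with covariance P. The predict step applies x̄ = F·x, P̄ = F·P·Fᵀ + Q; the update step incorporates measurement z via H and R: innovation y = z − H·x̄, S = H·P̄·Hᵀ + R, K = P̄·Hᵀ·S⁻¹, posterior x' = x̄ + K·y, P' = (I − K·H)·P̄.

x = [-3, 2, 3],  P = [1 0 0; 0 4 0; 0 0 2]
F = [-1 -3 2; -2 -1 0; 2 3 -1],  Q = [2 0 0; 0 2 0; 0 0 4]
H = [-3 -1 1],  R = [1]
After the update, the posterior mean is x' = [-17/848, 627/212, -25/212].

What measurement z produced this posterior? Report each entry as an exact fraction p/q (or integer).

z = [-3]

x̄ = F·x = [3, 4, -3]
P̄ = F·P·Fᵀ + Q = [47 14 -42; 14 10 -16; -42 -16 46]
S = H·P̄·Hᵀ + R = [848]
K = P̄·Hᵀ·S⁻¹ = [-197/848; -17/212; 47/212]
x' − x̄ = [-2561/848, -221/212, 611/212] = K·y
y = (KᵀK)⁻¹·Kᵀ·(x' − x̄) = [13]
z = y + H·x̄ = [13] + [-16] = [-3]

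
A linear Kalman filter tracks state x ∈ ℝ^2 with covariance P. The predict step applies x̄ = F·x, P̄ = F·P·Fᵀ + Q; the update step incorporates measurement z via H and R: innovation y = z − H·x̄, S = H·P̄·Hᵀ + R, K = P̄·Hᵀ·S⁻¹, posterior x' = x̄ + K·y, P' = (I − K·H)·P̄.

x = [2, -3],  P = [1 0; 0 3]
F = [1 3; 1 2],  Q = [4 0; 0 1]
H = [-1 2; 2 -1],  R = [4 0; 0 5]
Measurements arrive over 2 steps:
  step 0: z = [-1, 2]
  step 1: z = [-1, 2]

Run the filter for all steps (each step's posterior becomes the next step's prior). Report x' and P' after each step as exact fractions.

step 0: x̄ = F·x = [-7, -4]
step 0: P̄ = F·P·Fᵀ + Q = [32 19; 19 14]
step 0: y = z − H·x̄ = [0, 12]
step 0: S = H·P̄·Hᵀ + R = [16 3; 3 71]
step 0: K = P̄·Hᵀ·S⁻¹ = [291/1127 702/1127; 81/161 51/161]
step 0: x' = x̄ + K·y = [535/1127, -32/161]
step 0: P' = (I − K·H)·P̄ = [2728/1127 278/161; 278/161 43/23]
step 1: x̄ = F·x = [-137/1127, 87/1127]
step 1: P̄ = F·P·Fᵀ + Q = [37875/1127 25100/1127; 25100/1127 20067/1127]
step 1: y = z − H·x̄ = [-1438/1127, 2615/1127]
step 1: S = H·P̄·Hᵀ + R = [22251/1127 9616/1127; 9616/1127 76802/1127]
step 1: K = P̄·Hᵀ·S⁻¹ = [203875/717149 447425/717149; 383710/717149 466657/1434298]
step 1: x' = x̄ + K·y = [690856/717149, 214323/1434298]
step 1: P' = (I − K·H)·P̄ = [1763250/717149 1289375/717149; 1289375/717149 2824215/1434298]

step 0: x' = [535/1127, -32/161], P' = [2728/1127 278/161; 278/161 43/23]
step 1: x' = [690856/717149, 214323/1434298], P' = [1763250/717149 1289375/717149; 1289375/717149 2824215/1434298]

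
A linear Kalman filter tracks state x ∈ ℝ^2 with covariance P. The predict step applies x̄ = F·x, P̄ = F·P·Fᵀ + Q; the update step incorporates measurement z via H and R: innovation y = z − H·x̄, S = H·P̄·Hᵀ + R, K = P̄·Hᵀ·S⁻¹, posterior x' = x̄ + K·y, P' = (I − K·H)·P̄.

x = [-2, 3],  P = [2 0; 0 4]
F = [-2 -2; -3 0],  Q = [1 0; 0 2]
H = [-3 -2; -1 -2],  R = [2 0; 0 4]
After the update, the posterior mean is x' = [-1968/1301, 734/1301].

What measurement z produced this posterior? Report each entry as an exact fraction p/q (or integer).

z = [3, 2]

x̄ = F·x = [-2, 6]
P̄ = F·P·Fᵀ + Q = [25 12; 12 20]
S = H·P̄·Hᵀ + R = [451 251; 251 157]
K = P̄·Hᵀ·S⁻¹ = [-1622/3903 1375/3903; 560/3903 -2188/3903]
x' − x̄ = [634/1301, -7072/1301] = K·y
y = (KᵀK)⁻¹·Kᵀ·(x' − x̄) = [9, 12]
z = y + H·x̄ = [9, 12] + [-6, -10] = [3, 2]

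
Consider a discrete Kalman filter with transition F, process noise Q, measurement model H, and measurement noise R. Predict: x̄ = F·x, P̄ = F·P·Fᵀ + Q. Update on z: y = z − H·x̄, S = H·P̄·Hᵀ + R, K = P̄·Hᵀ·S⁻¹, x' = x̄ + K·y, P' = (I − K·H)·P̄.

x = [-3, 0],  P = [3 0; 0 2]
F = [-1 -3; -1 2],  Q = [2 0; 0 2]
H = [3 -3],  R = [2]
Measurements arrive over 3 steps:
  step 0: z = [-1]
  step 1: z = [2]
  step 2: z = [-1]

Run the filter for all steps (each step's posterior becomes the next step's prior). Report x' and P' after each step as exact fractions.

step 0: x̄ = F·x = [3, 3]
step 0: P̄ = F·P·Fᵀ + Q = [23 -9; -9 13]
step 0: y = z − H·x̄ = [-1]
step 0: S = H·P̄·Hᵀ + R = [488]
step 0: K = P̄·Hᵀ·S⁻¹ = [12/61; -33/244]
step 0: x' = x̄ + K·y = [171/61, 765/244]
step 0: P' = (I − K·H)·P̄ = [251/61 243/61; 243/61 497/122]
step 1: x̄ = F·x = [-2979/244, 423/122]
step 1: P̄ = F·P·Fᵀ + Q = [8135/122 -997/61; -997/61 395/61]
step 1: y = z − H·x̄ = [11963/244]
step 1: S = H·P̄·Hᵀ + R = [116461/122]
step 1: K = P̄·Hᵀ·S⁻¹ = [30387/116461; -8352/116461]
step 1: x' = x̄ + K·y = [135921/232922, -11385/232922]
step 1: P' = (I − K·H)·P̄ = [197053/116461 176795/116461; 176795/116461 182363/116461]
step 2: x̄ = F·x = [-50883/116461, -158691/232922]
step 2: P̄ = F·P·Fᵀ + Q = [3132012/116461 -720330/116461; -720330/116461 452247/116461]
step 2: y = z − H·x̄ = [-403697/232922]
step 2: S = H·P̄·Hᵀ + R = [45457193/116461]
step 2: K = P̄·Hᵀ·S⁻¹ = [11557026/45457193; -3517731/45457193]
step 2: x' = x̄ + K·y = [-39891180/45457193, -24873348/45457193]
step 2: P' = (I − K·H)·P̄ = [75627240/45457193 67922556/45457193; 67922556/45457193 70267710/45457193]

step 0: x' = [171/61, 765/244], P' = [251/61 243/61; 243/61 497/122]
step 1: x' = [135921/232922, -11385/232922], P' = [197053/116461 176795/116461; 176795/116461 182363/116461]
step 2: x' = [-39891180/45457193, -24873348/45457193], P' = [75627240/45457193 67922556/45457193; 67922556/45457193 70267710/45457193]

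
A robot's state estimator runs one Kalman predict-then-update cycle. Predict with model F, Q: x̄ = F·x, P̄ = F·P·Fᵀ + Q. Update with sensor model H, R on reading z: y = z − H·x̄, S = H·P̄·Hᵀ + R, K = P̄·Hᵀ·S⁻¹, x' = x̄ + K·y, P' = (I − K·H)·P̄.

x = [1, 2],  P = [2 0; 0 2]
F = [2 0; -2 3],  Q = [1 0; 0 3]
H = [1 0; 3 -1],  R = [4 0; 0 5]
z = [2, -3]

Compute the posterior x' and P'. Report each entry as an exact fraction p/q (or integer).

x' = [544/447, 5621/894]
P' = [484/447 1102/447; 1102/447 8657/894]

x̄ = F·x = [2, 4]
P̄ = F·P·Fᵀ + Q = [9 -8; -8 29]
y = z − H·x̄ = [0, -5]
S = H·P̄·Hᵀ + R = [13 35; 35 163]
K = P̄·Hᵀ·S⁻¹ = [121/447 70/447; 551/894 -409/894]
x' = x̄ + K·y = [544/447, 5621/894]
P' = (I − K·H)·P̄ = [484/447 1102/447; 1102/447 8657/894]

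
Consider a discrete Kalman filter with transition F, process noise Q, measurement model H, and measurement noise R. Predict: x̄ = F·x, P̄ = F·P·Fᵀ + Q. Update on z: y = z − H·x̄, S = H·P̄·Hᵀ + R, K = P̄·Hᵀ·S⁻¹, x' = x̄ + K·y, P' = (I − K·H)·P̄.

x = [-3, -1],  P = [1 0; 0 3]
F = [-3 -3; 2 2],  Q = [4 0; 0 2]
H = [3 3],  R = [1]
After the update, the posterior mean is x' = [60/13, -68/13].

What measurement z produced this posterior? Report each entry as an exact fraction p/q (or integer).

x̄ = F·x = [12, -8]
P̄ = F·P·Fᵀ + Q = [40 -24; -24 18]
S = H·P̄·Hᵀ + R = [91]
K = P̄·Hᵀ·S⁻¹ = [48/91; -18/91]
x' − x̄ = [-96/13, 36/13] = K·y
y = (KᵀK)⁻¹·Kᵀ·(x' − x̄) = [-14]
z = y + H·x̄ = [-14] + [12] = [-2]

z = [-2]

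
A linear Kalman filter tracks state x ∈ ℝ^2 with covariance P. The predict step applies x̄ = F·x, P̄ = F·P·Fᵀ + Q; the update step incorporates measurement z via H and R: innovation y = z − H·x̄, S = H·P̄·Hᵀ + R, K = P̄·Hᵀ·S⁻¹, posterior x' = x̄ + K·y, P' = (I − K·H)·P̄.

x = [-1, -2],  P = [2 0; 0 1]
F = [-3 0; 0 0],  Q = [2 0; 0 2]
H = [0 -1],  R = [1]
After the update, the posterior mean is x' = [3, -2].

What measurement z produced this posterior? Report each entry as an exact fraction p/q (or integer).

x̄ = F·x = [3, 0]
P̄ = F·P·Fᵀ + Q = [20 0; 0 2]
S = H·P̄·Hᵀ + R = [3]
K = P̄·Hᵀ·S⁻¹ = [0; -2/3]
x' − x̄ = [0, -2] = K·y
y = (KᵀK)⁻¹·Kᵀ·(x' − x̄) = [3]
z = y + H·x̄ = [3] + [0] = [3]

z = [3]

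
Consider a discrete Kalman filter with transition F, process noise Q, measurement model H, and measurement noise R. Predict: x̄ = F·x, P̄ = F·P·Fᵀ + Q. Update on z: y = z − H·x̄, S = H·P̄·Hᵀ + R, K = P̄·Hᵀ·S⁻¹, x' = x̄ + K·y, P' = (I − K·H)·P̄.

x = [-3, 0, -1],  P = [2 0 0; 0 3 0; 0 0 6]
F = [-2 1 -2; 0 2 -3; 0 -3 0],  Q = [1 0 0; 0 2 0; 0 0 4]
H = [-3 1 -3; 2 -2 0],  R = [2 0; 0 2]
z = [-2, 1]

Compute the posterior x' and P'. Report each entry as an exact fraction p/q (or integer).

x' = [31506/4199, 87233/12597, -18911/4199]
P' = [110649/4199 111838/4199 -72921/4199; 111838/4199 345196/12597 -73042/4199; -72921/4199 -73042/4199 49199/4199]

x̄ = F·x = [8, 3, 0]
P̄ = F·P·Fᵀ + Q = [36 42 -9; 42 68 -18; -9 -18 31]
y = z − H·x̄ = [19, -9]
S = H·P̄·Hᵀ + R = [367 -70; -70 82]
K = P̄·Hᵀ·S⁻¹ = [-673/4199 -1189/4199; -1984/12597 -9682/12597; -938/4199 121/4199]
x' = x̄ + K·y = [31506/4199, 87233/12597, -18911/4199]
P' = (I − K·H)·P̄ = [110649/4199 111838/4199 -72921/4199; 111838/4199 345196/12597 -73042/4199; -72921/4199 -73042/4199 49199/4199]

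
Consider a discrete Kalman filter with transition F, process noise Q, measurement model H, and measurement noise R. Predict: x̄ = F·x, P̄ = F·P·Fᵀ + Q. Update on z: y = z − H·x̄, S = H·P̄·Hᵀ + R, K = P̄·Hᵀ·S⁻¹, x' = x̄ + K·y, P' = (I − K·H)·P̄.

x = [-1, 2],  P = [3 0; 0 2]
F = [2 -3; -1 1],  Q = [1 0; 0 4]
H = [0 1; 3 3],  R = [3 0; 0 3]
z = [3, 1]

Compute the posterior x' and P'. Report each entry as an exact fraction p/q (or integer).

x' = [-472/187, 513/187]
P' = [481/187 -417/187; -417/187 414/187]

x̄ = F·x = [-8, 3]
P̄ = F·P·Fᵀ + Q = [31 -12; -12 9]
y = z − H·x̄ = [0, 16]
S = H·P̄·Hᵀ + R = [12 -9; -9 147]
K = P̄·Hᵀ·S⁻¹ = [-139/187 64/187; 138/187 -3/187]
x' = x̄ + K·y = [-472/187, 513/187]
P' = (I − K·H)·P̄ = [481/187 -417/187; -417/187 414/187]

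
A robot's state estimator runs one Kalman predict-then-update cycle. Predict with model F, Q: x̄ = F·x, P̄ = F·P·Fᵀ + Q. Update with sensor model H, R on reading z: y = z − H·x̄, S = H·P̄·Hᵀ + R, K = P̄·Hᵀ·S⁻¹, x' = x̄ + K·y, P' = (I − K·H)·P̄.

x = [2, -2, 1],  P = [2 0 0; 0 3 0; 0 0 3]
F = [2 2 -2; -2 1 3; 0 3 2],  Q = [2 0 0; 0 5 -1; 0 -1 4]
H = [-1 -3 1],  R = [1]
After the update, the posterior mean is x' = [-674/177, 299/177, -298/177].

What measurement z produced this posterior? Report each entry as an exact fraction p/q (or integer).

z = [-3]

x̄ = F·x = [-2, -3, -4]
P̄ = F·P·Fᵀ + Q = [34 -20 6; -20 43 26; 6 26 43]
S = H·P̄·Hᵀ + R = [177]
K = P̄·Hᵀ·S⁻¹ = [32/177; -83/177; -41/177]
x' − x̄ = [-320/177, 830/177, 410/177] = K·y
y = (KᵀK)⁻¹·Kᵀ·(x' − x̄) = [-10]
z = y + H·x̄ = [-10] + [7] = [-3]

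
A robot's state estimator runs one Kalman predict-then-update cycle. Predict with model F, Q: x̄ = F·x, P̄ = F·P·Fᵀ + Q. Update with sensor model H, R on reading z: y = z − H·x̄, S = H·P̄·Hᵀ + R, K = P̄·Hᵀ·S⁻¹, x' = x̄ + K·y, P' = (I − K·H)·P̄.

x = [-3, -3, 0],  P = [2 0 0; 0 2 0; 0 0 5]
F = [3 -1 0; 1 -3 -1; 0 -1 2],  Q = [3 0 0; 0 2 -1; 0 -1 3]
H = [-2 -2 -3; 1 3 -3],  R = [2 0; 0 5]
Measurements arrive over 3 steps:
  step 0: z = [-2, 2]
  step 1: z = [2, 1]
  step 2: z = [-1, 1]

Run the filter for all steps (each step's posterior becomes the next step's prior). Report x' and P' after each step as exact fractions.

step 0: x' = [-245665/34582, 87636/17291, 35157/17291], P' = [2526443/311238 -82003/17291 -334789/155619; -82003/17291 52686/17291 20820/17291; -334789/155619 20820/17291 114832/155619]
step 1: x' = [14136326301/14901813302, -12272466731/14901813302, -5733905084/7450906651], P' = [179364748743/74509066510 -95286421017/74509066510 -23641960508/37254533255; -95286421017/74509066510 70428777143/74509066510 10706815762/37254533255; -23641960508/37254533255 10706815762/37254533255 12271794106/37254533255]
step 2: x' = [-964355084357017/5228399088546148, 1452126311723593/2614199544273074, 101345530626734/1307099772136537], P' = [12581031818799567/5228399088546148 -3343686278835673/2614199544273074 -828604568043363/1307099772136537; -3343686278835673/2614199544273074 1235368341017201/1307099772136537 375471937080698/1307099772136537; -828604568043363/1307099772136537 375471937080698/1307099772136537 430115099165562/1307099772136537]

step 0: x̄ = F·x = [-6, 6, 3]
step 0: P̄ = F·P·Fᵀ + Q = [23 12 2; 12 27 -5; 2 -5 25]
step 0: y = z − H·x̄ = [7, -1]
step 0: S = H·P̄·Hᵀ + R = [487 -58; -58 646]
step 0: K = P̄·Hᵀ·S⁻¹ = [-23011/155619 21403/311238; -1913/17291 2719/17291; -24839/155619 -23429/155619]
step 0: x' = x̄ + K·y = [-245665/34582, 87636/17291, 35157/17291]
step 0: P' = (I − K·H)·P̄ = [2526443/311238 -82003/17291 -334789/155619; -82003/17291 52686/17291 20820/17291; -334789/155619 20820/17291 114832/155619]
step 1: x̄ = F·x = [-912267/34582, -841795/34582, -17322/17291]
step 1: P̄ = F·P·Fᵀ + Q = [3719597/34582 9189469/103746 101587/51873; 9189469/103746 24357755/311238 168788/155619; 101587/51873 168788/155619 650839/155619]
step 1: y = z − H·x̄ = [-1771446/17291, 1684151/17291]
step 1: S = H·P̄·Hᵀ + R = [237793261/155619 -70185932/51873; -70185932/51873 23424689/17291]
step 1: K = P̄·Hᵀ·S⁻¹ = [-6576223101/37254533255 3535724874/37254533255; -3631401706/37254533255 5175901584/37254533255; -5472546413/37254533255 -5667379108/37254533255]
step 1: x' = x̄ + K·y = [14136326301/14901813302, -12272466731/14901813302, -5733905084/7450906651]
step 1: P' = (I − K·H)·P̄ = [179364748743/74509066510 -95286421017/74509066510 -23641960508/37254533255; -95286421017/74509066510 70428777143/74509066510 10706815762/37254533255; -23641960508/37254533255 10706815762/37254533255 12271794106/37254533255]
step 2: x̄ = F·x = [27340722817/7450906651, 31210768331/7450906651, -10663153605/14901813302]
step 2: P̄ = F·P·Fᵀ + Q = [1239978620731/37254533255 186551018240/7450906651 2975725105/7450906651; 186551018240/7450906651 178155362154/7450906651 -1865949014/7450906651; 2975725105/7450906651 -1865949014/7450906651 61295160685/14901813302]
step 2: y = z − H·x̄ = [187314690475/14901813302, -259033703133/14901813302]
step 2: S = H·P̄·Hᵀ + R = [35010598405973/74509066510 -27669785216969/74509066510; -27669785216969/74509066510 32995155809317/74509066510]
step 2: K = P̄·Hᵀ·S⁻¹ = [-922031852868043/5228399088546148 492433792461177/5228399088546148; -253466214440823/2614199544273074 363138428956669/2614199544273074; -192040017785678/1307099772136537 -198506810859591/1307099772136537]
step 2: x' = x̄ + K·y = [-964355084357017/5228399088546148, 1452126311723593/2614199544273074, 101345530626734/1307099772136537]
step 2: P' = (I − K·H)·P̄ = [12581031818799567/5228399088546148 -3343686278835673/2614199544273074 -828604568043363/1307099772136537; -3343686278835673/2614199544273074 1235368341017201/1307099772136537 375471937080698/1307099772136537; -828604568043363/1307099772136537 375471937080698/1307099772136537 430115099165562/1307099772136537]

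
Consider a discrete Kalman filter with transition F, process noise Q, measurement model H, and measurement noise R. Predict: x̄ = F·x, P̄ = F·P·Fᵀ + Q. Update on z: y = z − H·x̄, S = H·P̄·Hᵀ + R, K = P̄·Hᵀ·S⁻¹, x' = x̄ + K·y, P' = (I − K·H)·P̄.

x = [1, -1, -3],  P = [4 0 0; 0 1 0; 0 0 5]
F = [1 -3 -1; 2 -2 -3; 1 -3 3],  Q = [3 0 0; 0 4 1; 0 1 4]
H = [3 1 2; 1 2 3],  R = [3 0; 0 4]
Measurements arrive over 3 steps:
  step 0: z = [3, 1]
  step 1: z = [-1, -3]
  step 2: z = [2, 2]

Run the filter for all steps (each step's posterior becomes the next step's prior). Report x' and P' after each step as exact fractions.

step 0: x' = [68100/29081, 224310/29081, -165561/29081], P' = [58050/29081 217982/29081 -176038/29081; 217982/29081 1296106/29081 -951026/29081; -176038/29081 -951026/29081 717982/29081]
step 1: x' = [5859762971/10023692306, 13554023751/5011846153, -28864298983/10023692306], P' = [10946739773/10023692306 14978912490/5011846153 -26313446175/10023692306; 14978912490/5011846153 108810338189/5011846153 -77335122112/5011846153; -26313446175/10023692306 -77335122112/5011846153 116391541765/10023692306]
step 2: x' = [1613579897602990/1736921514228937, 6217989403092207/1736921514228937, -3659336135393342/1736921514228937], P' = [1815767910875465/1736921514228937 4661706167071221/1736921514228937 -4174723487006565/1736921514228937; 4661706167071221/1736921514228937 34248341842418174/1736921514228937 -24285251356623511/1736921514228937; -4174723487006565/1736921514228937 -24285251356623511/1736921514228937 18339293553935753/1736921514228937]

step 0: x̄ = F·x = [7, 13, -5]
step 0: P̄ = F·P·Fᵀ + Q = [21 29 -2; 29 69 -30; -2 -30 62]
step 0: y = z − H·x̄ = [-21, -17]
step 0: S = H·P̄·Hᵀ + R = [539 544; 544 603]
step 0: K = P̄·Hᵀ·S⁻¹ = [13352/29081 -8525/29081; 16000/29081 -10721/29081; -14392/29081 18964/29081]
step 0: x' = x̄ + K·y = [68100/29081, 224310/29081, -165561/29081]
step 0: P' = (I − K·H)·P̄ = [58050/29081 217982/29081 -176038/29081; 217982/29081 1296106/29081 -951026/29081; -176038/29081 -951026/29081 717982/29081]
step 1: x̄ = F·x = [-439269/29081, 184263/29081, -1101513/29081]
step 1: P̄ = F·P·Fᵀ + Q = [5866257/29081 -1278270/29081 13615246/29081; -1278270/29081 951074/29081 -3665069/29081; 13615246/29081 -3665069/29081 33055514/29081]
step 1: y = z − H·x̄ = [3307489/29081, 3288039/29081]
step 1: S = H·P̄·Hᵀ + R = [327109742/29081 332998336/29081; 332998336/29081 339884071/29081]
step 1: K = P̄·Hᵀ·S⁻¹ = [3390383983/10023692306 -1009743599/5011846153; -307722855/5011846153 148555633/5011846153; -275833073/10023692306 1690086334/5011846153]
step 1: x' = x̄ + K·y = [5859762971/10023692306, 13554023751/5011846153, -28864298983/10023692306]
step 1: P' = (I − K·H)·P̄ = [10946739773/10023692306 14978912490/5011846153 -26313446175/10023692306; 14978912490/5011846153 108810338189/5011846153 -77335122112/5011846153; -26313446175/10023692306 -77335122112/5011846153 116391541765/10023692306]
step 2: x̄ = F·x = [-23300040276/5011846153, 44096327887/10023692306, -81028638242/5011846153]
step 2: P̄ = F·P·Fᵀ + Q = [530426961492/5011846153 -66337946160/5011846153 1158002912497/5011846153; -66337946160/5011846153 221944133285/10023692306 -246248158401/5011846153; 1158002912497/5011846153 -246248158401/5011846153 2751794120693/5011846153]
step 2: y = z − H·x̄ = [439865851349/10023692306, 232313319421/5011846153]
step 2: S = H·P̄·Hᵀ + R = [56840082761403/10023692306 28873919047459/5011846153; 28873919047459/5011846153 29488197488441/5011846153]
step 2: K = P̄·Hᵀ·S⁻¹ = [586520975228162/1736921514228937 -346247554000447/1736921514228937; -112347456538395/1736921514228937 75658945509259/1736921514228937; -43611569923900/1736921514228937 568163615388418/1736921514228937]
step 2: x' = x̄ + K·y = [1613579897602990/1736921514228937, 6217989403092207/1736921514228937, -3659336135393342/1736921514228937]
step 2: P' = (I − K·H)·P̄ = [1815767910875465/1736921514228937 4661706167071221/1736921514228937 -4174723487006565/1736921514228937; 4661706167071221/1736921514228937 34248341842418174/1736921514228937 -24285251356623511/1736921514228937; -4174723487006565/1736921514228937 -24285251356623511/1736921514228937 18339293553935753/1736921514228937]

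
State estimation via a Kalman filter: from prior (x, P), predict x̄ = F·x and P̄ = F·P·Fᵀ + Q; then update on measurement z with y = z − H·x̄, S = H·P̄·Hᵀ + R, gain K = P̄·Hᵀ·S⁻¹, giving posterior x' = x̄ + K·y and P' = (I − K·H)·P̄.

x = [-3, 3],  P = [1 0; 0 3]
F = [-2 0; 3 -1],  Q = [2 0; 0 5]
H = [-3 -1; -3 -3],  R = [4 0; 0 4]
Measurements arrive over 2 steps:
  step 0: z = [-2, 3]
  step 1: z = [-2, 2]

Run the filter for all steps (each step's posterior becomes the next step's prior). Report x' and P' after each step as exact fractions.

step 0: x̄ = F·x = [6, -12]
step 0: P̄ = F·P·Fᵀ + Q = [6 -6; -6 17]
step 0: y = z − H·x̄ = [4, -15]
step 0: S = H·P̄·Hᵀ + R = [39 33; 33 103]
step 0: K = P̄·Hᵀ·S⁻¹ = [-103/244 33/244; 149/366 -55/122]
step 0: x' = x̄ + K·y = [557/244, -1321/366]
step 0: P' = (I − K·H)·P̄ = [57/61 -68/61; -68/61 314/183]
step 1: x̄ = F·x = [-557/122, 7655/732]
step 1: P̄ = F·P·Fᵀ + Q = [350/61 -478/61; -478/61 3992/183]
step 1: y = z − H·x̄ = [-3835/732, 4801/244]
step 1: S = H·P̄·Hᵀ + R = [5570/183 1406/61; 1406/61 6766/61]
step 1: K = P̄·Hᵀ·S⁻¹ = [-27111/65074 9327/65074; 13204/32537 -15045/32537]
step 1: x' = x̄ + K·y = [56913/130148, -24945/32537]
step 1: P' = (I − K·H)·P̄ = [30220/32537 -36438/32537; -36438/32537 56498/32537]

step 0: x' = [557/244, -1321/366], P' = [57/61 -68/61; -68/61 314/183]
step 1: x' = [56913/130148, -24945/32537], P' = [30220/32537 -36438/32537; -36438/32537 56498/32537]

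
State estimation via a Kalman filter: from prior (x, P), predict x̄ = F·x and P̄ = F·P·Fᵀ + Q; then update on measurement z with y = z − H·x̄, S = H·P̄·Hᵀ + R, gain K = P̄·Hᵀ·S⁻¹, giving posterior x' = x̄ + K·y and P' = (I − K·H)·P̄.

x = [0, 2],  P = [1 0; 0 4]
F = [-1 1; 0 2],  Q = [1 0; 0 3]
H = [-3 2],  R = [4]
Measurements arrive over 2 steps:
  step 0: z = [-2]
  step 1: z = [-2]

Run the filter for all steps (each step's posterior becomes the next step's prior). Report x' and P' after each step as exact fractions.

step 0: x' = [42/19, 48/19], P' = [112/19 166/19; 166/19 263/19]
step 1: x' = [-694/1371, -2200/1371], P' = [3400/1371 5302/1371; 5302/1371 9589/1371]

step 0: x̄ = F·x = [2, 4]
step 0: P̄ = F·P·Fᵀ + Q = [6 8; 8 19]
step 0: y = z − H·x̄ = [-4]
step 0: S = H·P̄·Hᵀ + R = [38]
step 0: K = P̄·Hᵀ·S⁻¹ = [-1/19; 7/19]
step 0: x' = x̄ + K·y = [42/19, 48/19]
step 0: P' = (I − K·H)·P̄ = [112/19 166/19; 166/19 263/19]
step 1: x̄ = F·x = [6/19, 96/19]
step 1: P̄ = F·P·Fᵀ + Q = [62/19 194/19; 194/19 1109/19]
step 1: y = z − H·x̄ = [-212/19]
step 1: S = H·P̄·Hᵀ + R = [2742/19]
step 1: K = P̄·Hᵀ·S⁻¹ = [101/1371; 818/1371]
step 1: x' = x̄ + K·y = [-694/1371, -2200/1371]
step 1: P' = (I − K·H)·P̄ = [3400/1371 5302/1371; 5302/1371 9589/1371]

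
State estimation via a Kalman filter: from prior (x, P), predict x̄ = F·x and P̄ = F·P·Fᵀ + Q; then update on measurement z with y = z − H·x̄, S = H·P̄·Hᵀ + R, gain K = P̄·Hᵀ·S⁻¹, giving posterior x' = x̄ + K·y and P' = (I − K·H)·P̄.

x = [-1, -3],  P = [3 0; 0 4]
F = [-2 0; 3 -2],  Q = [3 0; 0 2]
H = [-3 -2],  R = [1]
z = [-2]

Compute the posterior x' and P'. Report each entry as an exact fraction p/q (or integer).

x' = [11/10, -3/5]
P' = [1419/100 -531/25; -531/25 801/25]

x̄ = F·x = [2, 3]
P̄ = F·P·Fᵀ + Q = [15 -18; -18 45]
y = z − H·x̄ = [10]
S = H·P̄·Hᵀ + R = [100]
K = P̄·Hᵀ·S⁻¹ = [-9/100; -9/25]
x' = x̄ + K·y = [11/10, -3/5]
P' = (I − K·H)·P̄ = [1419/100 -531/25; -531/25 801/25]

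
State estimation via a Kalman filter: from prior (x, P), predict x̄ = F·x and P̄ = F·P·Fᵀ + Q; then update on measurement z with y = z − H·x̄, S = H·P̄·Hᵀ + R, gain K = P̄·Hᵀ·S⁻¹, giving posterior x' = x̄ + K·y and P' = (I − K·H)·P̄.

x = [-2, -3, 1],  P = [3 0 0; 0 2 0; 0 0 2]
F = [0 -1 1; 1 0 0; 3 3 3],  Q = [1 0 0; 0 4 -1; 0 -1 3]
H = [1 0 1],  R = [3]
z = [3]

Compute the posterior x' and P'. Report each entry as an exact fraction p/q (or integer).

x' = [351/74, -30/37, -81/37]
P' = [345/74 -20/37 -165/37; -20/37 227/37 32/37; -165/37 32/37 264/37]

x̄ = F·x = [4, -2, -12]
P̄ = F·P·Fᵀ + Q = [5 0 0; 0 7 8; 0 8 66]
y = z − H·x̄ = [11]
S = H·P̄·Hᵀ + R = [74]
K = P̄·Hᵀ·S⁻¹ = [5/74; 4/37; 33/37]
x' = x̄ + K·y = [351/74, -30/37, -81/37]
P' = (I − K·H)·P̄ = [345/74 -20/37 -165/37; -20/37 227/37 32/37; -165/37 32/37 264/37]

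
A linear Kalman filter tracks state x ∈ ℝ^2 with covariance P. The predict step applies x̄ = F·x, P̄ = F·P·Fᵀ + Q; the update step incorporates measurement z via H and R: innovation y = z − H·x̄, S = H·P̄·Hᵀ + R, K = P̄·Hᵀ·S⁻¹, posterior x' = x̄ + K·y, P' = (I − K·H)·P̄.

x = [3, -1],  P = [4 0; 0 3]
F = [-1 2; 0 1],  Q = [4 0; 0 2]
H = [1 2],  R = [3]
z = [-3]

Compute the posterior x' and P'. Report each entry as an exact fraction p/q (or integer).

x' = [-207/67, -3/67]
P' = [316/67 -110/67; -110/67 79/67]

x̄ = F·x = [-5, -1]
P̄ = F·P·Fᵀ + Q = [20 6; 6 5]
y = z − H·x̄ = [4]
S = H·P̄·Hᵀ + R = [67]
K = P̄·Hᵀ·S⁻¹ = [32/67; 16/67]
x' = x̄ + K·y = [-207/67, -3/67]
P' = (I − K·H)·P̄ = [316/67 -110/67; -110/67 79/67]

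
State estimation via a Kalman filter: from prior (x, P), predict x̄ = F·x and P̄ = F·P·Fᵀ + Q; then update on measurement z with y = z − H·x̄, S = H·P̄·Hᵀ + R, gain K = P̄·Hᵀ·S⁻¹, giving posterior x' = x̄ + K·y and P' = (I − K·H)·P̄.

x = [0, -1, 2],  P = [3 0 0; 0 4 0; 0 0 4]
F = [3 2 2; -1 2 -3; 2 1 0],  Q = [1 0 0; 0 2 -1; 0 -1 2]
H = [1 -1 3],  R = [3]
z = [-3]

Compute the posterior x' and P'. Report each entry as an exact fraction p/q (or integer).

x̄ = F·x = [2, -8, -1]
P̄ = F·P·Fᵀ + Q = [60 -17 26; -17 57 1; 26 1 18]
y = z − H·x̄ = [-10]
S = H·P̄·Hᵀ + R = [466]
K = P̄·Hᵀ·S⁻¹ = [155/466; -71/466; 79/466]
x' = x̄ + K·y = [-309/233, -1509/233, -628/233]
P' = (I − K·H)·P̄ = [3935/466 3083/466 -129/466; 3083/466 21521/466 6075/466; -129/466 6075/466 2147/466]

x' = [-309/233, -1509/233, -628/233]
P' = [3935/466 3083/466 -129/466; 3083/466 21521/466 6075/466; -129/466 6075/466 2147/466]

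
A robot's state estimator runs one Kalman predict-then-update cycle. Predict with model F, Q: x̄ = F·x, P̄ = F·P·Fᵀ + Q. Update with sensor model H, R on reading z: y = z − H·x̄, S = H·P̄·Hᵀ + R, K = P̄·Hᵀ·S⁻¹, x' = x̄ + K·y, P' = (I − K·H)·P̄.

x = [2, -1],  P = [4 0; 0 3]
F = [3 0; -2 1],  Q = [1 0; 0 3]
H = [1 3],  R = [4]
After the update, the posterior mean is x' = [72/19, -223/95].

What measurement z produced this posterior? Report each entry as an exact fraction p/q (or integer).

z = [-3]

x̄ = F·x = [6, -5]
P̄ = F·P·Fᵀ + Q = [37 -24; -24 22]
S = H·P̄·Hᵀ + R = [95]
K = P̄·Hᵀ·S⁻¹ = [-7/19; 42/95]
x' − x̄ = [-42/19, 252/95] = K·y
y = (KᵀK)⁻¹·Kᵀ·(x' − x̄) = [6]
z = y + H·x̄ = [6] + [-9] = [-3]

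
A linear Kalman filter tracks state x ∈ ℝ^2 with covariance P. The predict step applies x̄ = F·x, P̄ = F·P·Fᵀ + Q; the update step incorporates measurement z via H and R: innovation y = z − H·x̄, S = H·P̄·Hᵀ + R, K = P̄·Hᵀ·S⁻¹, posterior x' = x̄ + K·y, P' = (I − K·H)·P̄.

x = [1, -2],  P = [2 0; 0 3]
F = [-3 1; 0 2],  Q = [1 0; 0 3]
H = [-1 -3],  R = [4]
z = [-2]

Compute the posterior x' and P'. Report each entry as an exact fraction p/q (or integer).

x' = [-225/197, 181/197]
P' = [2734/197 -858/197; -858/197 354/197]

x̄ = F·x = [-5, -4]
P̄ = F·P·Fᵀ + Q = [22 6; 6 15]
y = z − H·x̄ = [-19]
S = H·P̄·Hᵀ + R = [197]
K = P̄·Hᵀ·S⁻¹ = [-40/197; -51/197]
x' = x̄ + K·y = [-225/197, 181/197]
P' = (I − K·H)·P̄ = [2734/197 -858/197; -858/197 354/197]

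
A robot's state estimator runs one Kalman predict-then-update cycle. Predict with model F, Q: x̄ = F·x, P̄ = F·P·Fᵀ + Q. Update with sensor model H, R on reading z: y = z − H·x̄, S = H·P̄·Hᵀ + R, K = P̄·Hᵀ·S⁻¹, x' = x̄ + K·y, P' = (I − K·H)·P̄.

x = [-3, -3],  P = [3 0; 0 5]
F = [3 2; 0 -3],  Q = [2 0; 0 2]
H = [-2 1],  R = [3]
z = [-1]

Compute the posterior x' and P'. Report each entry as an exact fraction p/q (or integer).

x̄ = F·x = [-15, 9]
P̄ = F·P·Fᵀ + Q = [49 -30; -30 47]
y = z − H·x̄ = [-40]
S = H·P̄·Hᵀ + R = [366]
K = P̄·Hᵀ·S⁻¹ = [-64/183; 107/366]
x' = x̄ + K·y = [-185/183, -493/183]
P' = (I − K·H)·P̄ = [775/183 1358/183; 1358/183 5753/366]

x' = [-185/183, -493/183]
P' = [775/183 1358/183; 1358/183 5753/366]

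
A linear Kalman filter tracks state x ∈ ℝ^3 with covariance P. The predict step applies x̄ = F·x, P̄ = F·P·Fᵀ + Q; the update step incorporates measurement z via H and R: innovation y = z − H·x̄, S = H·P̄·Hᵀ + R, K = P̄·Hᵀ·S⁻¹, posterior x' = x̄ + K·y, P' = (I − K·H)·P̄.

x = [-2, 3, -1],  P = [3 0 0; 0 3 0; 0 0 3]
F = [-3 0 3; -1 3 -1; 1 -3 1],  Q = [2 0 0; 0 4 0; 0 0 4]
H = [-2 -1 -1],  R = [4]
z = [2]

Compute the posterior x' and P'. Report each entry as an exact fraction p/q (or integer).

x' = [-47/59, 700/59, -716/59]
P' = [168/59 -112/59 -112/59; -112/59 2179/59 -1951/59; -112/59 -1951/59 2179/59]

x̄ = F·x = [3, 12, -12]
P̄ = F·P·Fᵀ + Q = [56 0 0; 0 37 -33; 0 -33 37]
y = z − H·x̄ = [8]
S = H·P̄·Hᵀ + R = [236]
K = P̄·Hᵀ·S⁻¹ = [-28/59; -1/59; -1/59]
x' = x̄ + K·y = [-47/59, 700/59, -716/59]
P' = (I − K·H)·P̄ = [168/59 -112/59 -112/59; -112/59 2179/59 -1951/59; -112/59 -1951/59 2179/59]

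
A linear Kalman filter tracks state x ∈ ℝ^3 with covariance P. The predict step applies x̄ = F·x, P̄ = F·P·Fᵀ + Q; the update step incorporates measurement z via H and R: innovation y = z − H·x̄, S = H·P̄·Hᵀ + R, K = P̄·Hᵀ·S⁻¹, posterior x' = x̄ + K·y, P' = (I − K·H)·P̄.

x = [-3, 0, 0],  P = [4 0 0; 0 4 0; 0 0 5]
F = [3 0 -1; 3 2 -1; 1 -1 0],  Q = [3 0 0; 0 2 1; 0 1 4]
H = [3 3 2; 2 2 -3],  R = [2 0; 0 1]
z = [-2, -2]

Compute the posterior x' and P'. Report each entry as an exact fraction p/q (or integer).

x̄ = F·x = [-9, -9, -3]
P̄ = F·P·Fᵀ + Q = [44 41 12; 41 59 5; 12 5 12]
y = z − H·x̄ = [58, 25]
S = H·P̄·Hᵀ + R = [1919 953; 953 645]
K = P̄·Hᵀ·S⁻¹ = [52253/329546 -8741/329546; 23645/329546 59585/329546; 7183/47078 -10759/47078]
x' = x̄ + K·y = [-153765/329546, -104879/329546, 6405/47078]
P' = (I − K·H)·P̄ = [1092731/329546 -1069959/329546 2585/47078; -1069959/329546 1090039/329546 -925/47078; 2585/47078 -925/47078 4693/47078]

x' = [-153765/329546, -104879/329546, 6405/47078]
P' = [1092731/329546 -1069959/329546 2585/47078; -1069959/329546 1090039/329546 -925/47078; 2585/47078 -925/47078 4693/47078]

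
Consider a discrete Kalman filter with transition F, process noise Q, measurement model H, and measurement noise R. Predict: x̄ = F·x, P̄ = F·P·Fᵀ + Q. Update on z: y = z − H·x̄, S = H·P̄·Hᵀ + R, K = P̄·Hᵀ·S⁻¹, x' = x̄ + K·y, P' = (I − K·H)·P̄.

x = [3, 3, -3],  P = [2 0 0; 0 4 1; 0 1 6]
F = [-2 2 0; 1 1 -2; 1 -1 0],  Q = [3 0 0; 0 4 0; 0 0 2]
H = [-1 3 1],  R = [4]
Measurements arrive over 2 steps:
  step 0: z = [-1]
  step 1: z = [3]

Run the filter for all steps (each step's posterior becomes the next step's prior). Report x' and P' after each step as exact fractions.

step 0: x' = [13/3, 2, -20/9], P' = [830/37 390/37 -1072/111; 390/37 210/37 -200/37; -1072/111 -200/37 2264/333]
step 1: x' = [-45065/66329, 45813/66329, 65581/198987], P' = [631374/66329 271604/66329 -212554/66329; 271604/66329 163424/66329 -435028/198987; -212554/66329 -435028/198987 237106/66329]

step 0: x̄ = F·x = [0, 12, 0]
step 0: P̄ = F·P·Fᵀ + Q = [27 0 -12; 0 30 0; -12 0 8]
step 0: y = z − H·x̄ = [-37]
step 0: S = H·P̄·Hᵀ + R = [333]
step 0: K = P̄·Hᵀ·S⁻¹ = [-13/111; 10/37; 20/333]
step 0: x' = x̄ + K·y = [13/3, 2, -20/9]
step 0: P' = (I − K·H)·P̄ = [830/37 390/37 -1072/111; 390/37 210/37 -200/37; -1072/111 -200/37 2264/333]
step 1: x̄ = F·x = [-14/3, 97/9, 7/3]
step 1: P̄ = F·P·Fᵀ + Q = [1151/37 -5608/111 -520/37; -5608/111 46832/333 2804/111; -520/37 2804/111 334/37]
step 1: y = z − H·x̄ = [-109/3]
step 1: S = H·P̄·Hᵀ + R = [66329/37]
step 1: K = P̄·Hᵀ·S⁻¹ = [-7279/66329; 55244/198987; 3658/66329]
step 1: x' = x̄ + K·y = [-45065/66329, 45813/66329, 65581/198987]
step 1: P' = (I − K·H)·P̄ = [631374/66329 271604/66329 -212554/66329; 271604/66329 163424/66329 -435028/198987; -212554/66329 -435028/198987 237106/66329]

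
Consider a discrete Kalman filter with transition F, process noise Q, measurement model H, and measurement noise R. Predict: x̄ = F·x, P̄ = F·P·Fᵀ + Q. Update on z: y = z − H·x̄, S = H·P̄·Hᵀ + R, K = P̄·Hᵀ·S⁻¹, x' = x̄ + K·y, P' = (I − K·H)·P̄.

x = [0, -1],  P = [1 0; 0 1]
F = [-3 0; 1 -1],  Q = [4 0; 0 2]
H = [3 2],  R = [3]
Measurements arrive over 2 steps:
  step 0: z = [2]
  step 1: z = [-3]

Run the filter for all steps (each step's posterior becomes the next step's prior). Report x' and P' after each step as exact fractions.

step 0: x̄ = F·x = [0, 1]
step 0: P̄ = F·P·Fᵀ + Q = [13 -3; -3 4]
step 0: y = z − H·x̄ = [0]
step 0: S = H·P̄·Hᵀ + R = [100]
step 0: K = P̄·Hᵀ·S⁻¹ = [33/100; -1/100]
step 0: x' = x̄ + K·y = [0, 1]
step 0: P' = (I − K·H)·P̄ = [211/100 -267/100; -267/100 399/100]
step 1: x̄ = F·x = [0, -1]
step 1: P̄ = F·P·Fᵀ + Q = [2299/100 -717/50; -717/50 336/25]
step 1: y = z − H·x̄ = [-1]
step 1: S = H·P̄·Hᵀ + R = [9159/100]
step 1: K = P̄·Hᵀ·S⁻¹ = [1343/3053; -538/3053]
step 1: x' = x̄ + K·y = [-1343/3053, -2515/3053]
step 1: P' = (I − K·H)·P̄ = [16079/3053 -22104/3053; -22104/3053 32349/3053]

step 0: x' = [0, 1], P' = [211/100 -267/100; -267/100 399/100]
step 1: x' = [-1343/3053, -2515/3053], P' = [16079/3053 -22104/3053; -22104/3053 32349/3053]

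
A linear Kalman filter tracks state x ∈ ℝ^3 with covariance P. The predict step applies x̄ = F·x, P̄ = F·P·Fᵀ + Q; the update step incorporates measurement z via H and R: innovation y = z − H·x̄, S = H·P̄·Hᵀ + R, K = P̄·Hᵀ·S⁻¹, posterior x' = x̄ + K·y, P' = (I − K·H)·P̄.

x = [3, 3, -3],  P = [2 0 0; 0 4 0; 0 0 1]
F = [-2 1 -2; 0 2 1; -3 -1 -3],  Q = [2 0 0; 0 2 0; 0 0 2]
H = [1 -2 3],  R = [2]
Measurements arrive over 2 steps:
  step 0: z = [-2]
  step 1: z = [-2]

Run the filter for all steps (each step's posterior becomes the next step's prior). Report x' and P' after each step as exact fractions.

step 0: x̄ = F·x = [3, 3, -3]
step 0: P̄ = F·P·Fᵀ + Q = [18 6 14; 6 19 -11; 14 -11 33]
step 0: y = z − H·x̄ = [10]
step 0: S = H·P̄·Hᵀ + R = [585]
step 0: K = P̄·Hᵀ·S⁻¹ = [16/195; -1/9; 3/13]
step 0: x' = x̄ + K·y = [149/39, 17/9, -9/13]
step 0: P' = (I − K·H)·P̄ = [914/65 34/3 38/13; 34/3 106/9 4; 38/13 4 24/13]
step 1: x̄ = F·x = [-511/117, 361/117, -1319/117]
step 1: P̄ = F·P·Fᵀ + Q = [23084/585 -5068/117 60496/585; -5068/117 7834/117 -15662/117; 60496/585 -15662/117 176414/585]
step 1: y = z − H·x̄ = [1652/39]
step 1: S = H·P̄·Hᵀ + R = [352524/65]
step 1: K = P̄·Hᵀ·S⁻¹ = [21271/264393; -56435/528786; 124393/528786]
step 1: x' = x̄ + K·y = [-761173/793179, -1138463/793179, -1038167/793179]
step 1: P' = (I − K·H)·P̄ = [3455296/793179 2578742/793179 609938/793179; 2578742/793179 4110493/793179 1824313/793179; 609938/793179 1824313/793179 1137289/793179]

step 0: x' = [149/39, 17/9, -9/13], P' = [914/65 34/3 38/13; 34/3 106/9 4; 38/13 4 24/13]
step 1: x' = [-761173/793179, -1138463/793179, -1038167/793179], P' = [3455296/793179 2578742/793179 609938/793179; 2578742/793179 4110493/793179 1824313/793179; 609938/793179 1824313/793179 1137289/793179]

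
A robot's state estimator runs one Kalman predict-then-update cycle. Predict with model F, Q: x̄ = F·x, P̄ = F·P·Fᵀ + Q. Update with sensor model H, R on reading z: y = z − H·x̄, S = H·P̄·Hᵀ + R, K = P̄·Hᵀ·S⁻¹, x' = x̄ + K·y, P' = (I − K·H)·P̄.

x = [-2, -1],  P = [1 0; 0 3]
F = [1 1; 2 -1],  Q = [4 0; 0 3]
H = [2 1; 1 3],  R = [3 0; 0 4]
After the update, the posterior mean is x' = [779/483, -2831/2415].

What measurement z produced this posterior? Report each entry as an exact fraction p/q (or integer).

x̄ = F·x = [-3, -3]
P̄ = F·P·Fᵀ + Q = [8 -1; -1 10]
S = H·P̄·Hᵀ + R = [41 39; 39 96]
K = P̄·Hᵀ·S⁻¹ = [83/161 -76/483; -121/805 877/2415]
x' − x̄ = [2228/483, 4414/2415] = K·y
y = (KᵀK)⁻¹·Kᵀ·(x' − x̄) = [12, 10]
z = y + H·x̄ = [12, 10] + [-9, -12] = [3, -2]

z = [3, -2]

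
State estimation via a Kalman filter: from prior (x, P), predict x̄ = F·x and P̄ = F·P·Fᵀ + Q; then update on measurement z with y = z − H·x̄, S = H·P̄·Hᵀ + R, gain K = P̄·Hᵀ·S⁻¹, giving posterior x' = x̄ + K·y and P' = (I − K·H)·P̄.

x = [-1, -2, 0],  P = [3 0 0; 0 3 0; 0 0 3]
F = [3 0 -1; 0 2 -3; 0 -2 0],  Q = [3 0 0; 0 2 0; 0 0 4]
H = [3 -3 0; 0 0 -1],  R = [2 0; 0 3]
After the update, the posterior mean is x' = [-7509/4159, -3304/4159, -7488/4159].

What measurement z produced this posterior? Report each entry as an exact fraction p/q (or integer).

z = [-3, 3]

x̄ = F·x = [-3, -4, 4]
P̄ = F·P·Fᵀ + Q = [33 9 0; 9 41 -12; 0 -12 16]
S = H·P̄·Hᵀ + R = [506 -36; -36 19]
K = P̄·Hᵀ·S⁻¹ = [684/4159 1296/4159; -696/4159 1308/4159; 54/4159 -3400/4159]
x' − x̄ = [4968/4159, 13332/4159, -24124/4159] = K·y
y = (KᵀK)⁻¹·Kᵀ·(x' − x̄) = [-6, 7]
z = y + H·x̄ = [-6, 7] + [3, -4] = [-3, 3]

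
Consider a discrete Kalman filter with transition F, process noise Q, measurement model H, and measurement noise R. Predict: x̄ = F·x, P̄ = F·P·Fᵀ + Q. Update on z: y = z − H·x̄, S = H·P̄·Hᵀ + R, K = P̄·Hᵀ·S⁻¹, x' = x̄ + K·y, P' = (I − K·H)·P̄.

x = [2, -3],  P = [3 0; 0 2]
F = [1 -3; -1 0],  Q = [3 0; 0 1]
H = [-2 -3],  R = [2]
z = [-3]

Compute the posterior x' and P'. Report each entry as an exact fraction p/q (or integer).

x' = [571/98, -137/49]
P' = [831/98 -264/49; -264/49 178/49]

x̄ = F·x = [11, -2]
P̄ = F·P·Fᵀ + Q = [24 -3; -3 4]
y = z − H·x̄ = [13]
S = H·P̄·Hᵀ + R = [98]
K = P̄·Hᵀ·S⁻¹ = [-39/98; -3/49]
x' = x̄ + K·y = [571/98, -137/49]
P' = (I − K·H)·P̄ = [831/98 -264/49; -264/49 178/49]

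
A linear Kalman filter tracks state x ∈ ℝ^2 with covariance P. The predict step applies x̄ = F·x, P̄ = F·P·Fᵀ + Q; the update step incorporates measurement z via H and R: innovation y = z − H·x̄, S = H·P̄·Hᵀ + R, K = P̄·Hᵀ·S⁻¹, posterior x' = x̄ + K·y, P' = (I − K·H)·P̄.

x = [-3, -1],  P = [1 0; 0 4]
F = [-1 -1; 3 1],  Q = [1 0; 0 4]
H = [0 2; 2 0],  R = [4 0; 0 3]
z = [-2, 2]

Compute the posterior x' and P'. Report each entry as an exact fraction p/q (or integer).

x̄ = F·x = [4, -10]
P̄ = F·P·Fᵀ + Q = [6 -7; -7 17]
y = z − H·x̄ = [18, -6]
S = H·P̄·Hᵀ + R = [72 -28; -28 27]
K = P̄·Hᵀ·S⁻¹ = [-21/580 59/145; 263/580 -7/145]
x' = x̄ + K·y = [263/290, -449/290]
P' = (I − K·H)·P̄ = [177/290 -21/290; -21/290 263/290]

x' = [263/290, -449/290]
P' = [177/290 -21/290; -21/290 263/290]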